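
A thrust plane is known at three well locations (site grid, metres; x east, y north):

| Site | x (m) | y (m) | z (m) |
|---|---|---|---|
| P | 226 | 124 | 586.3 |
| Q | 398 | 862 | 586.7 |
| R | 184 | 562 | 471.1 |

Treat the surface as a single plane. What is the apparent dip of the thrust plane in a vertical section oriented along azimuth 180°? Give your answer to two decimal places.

Two edge vectors: P→Q = (172, 738, 0.4), P→R = (-42, 438, -115.2).
Normal n = (P→Q) × (P→R) = (-85192.8, 19797.6, 106332).
So ∂z/∂x = −n_x/n_z = 0.80120 and ∂z/∂y = −n_y/n_z = −0.18619.
Unit vector along 180° is (sin 180°, cos 180°) = (0.0000, -1.0000).
Slope in that direction = a·(0.0000) + b·(-1.0000) = 0.18619.
Apparent dip = arctan|0.18619| = 10.55° (true dip is 39.4°, so apparent ≤ true as expected).

10.55°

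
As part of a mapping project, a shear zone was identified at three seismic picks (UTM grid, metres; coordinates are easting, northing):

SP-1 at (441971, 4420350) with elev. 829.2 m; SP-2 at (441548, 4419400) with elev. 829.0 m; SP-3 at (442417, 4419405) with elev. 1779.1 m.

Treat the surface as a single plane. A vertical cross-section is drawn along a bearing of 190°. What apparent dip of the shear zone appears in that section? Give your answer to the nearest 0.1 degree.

Two edge vectors: SP-1→SP-2 = (-423, -950, -0.2), SP-1→SP-3 = (446, -945, 949.9).
Normal n = (SP-1→SP-2) × (SP-1→SP-3) = (-902594, 401718.5, 823435).
So ∂z/∂easting = −n_x/n_z = 1.09613 and ∂z/∂northing = −n_y/n_z = −0.48786.
Unit vector along 190° is (sin 190°, cos 190°) = (-0.1736, -0.9848).
Slope in that direction = a·(-0.1736) + b·(-0.9848) = 0.29010.
Apparent dip = arctan|0.29010| = 16.2° (true dip is 50.2°, so apparent ≤ true as expected).

16.2°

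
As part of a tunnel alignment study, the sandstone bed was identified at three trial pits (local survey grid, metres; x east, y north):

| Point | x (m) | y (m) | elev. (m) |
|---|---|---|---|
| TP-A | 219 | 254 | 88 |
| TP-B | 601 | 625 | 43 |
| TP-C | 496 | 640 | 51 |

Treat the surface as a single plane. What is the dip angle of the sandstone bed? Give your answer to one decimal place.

5.1°

Let the plane be z = a·x + b·y + c.
TP-B−TP-A: 382a + 371b = −45;  TP-C−TP-A: 277a + 386b = −37.
Solving gives a = −0.08153, b = −0.03735.
Gradient magnitude |∇z| = √(a² + b²) = √(0.00665 + 0.00140) = 0.08967.
True dip = arctan(0.08967) = 5.1°, dipping toward ENE (azimuth ≈ 065°).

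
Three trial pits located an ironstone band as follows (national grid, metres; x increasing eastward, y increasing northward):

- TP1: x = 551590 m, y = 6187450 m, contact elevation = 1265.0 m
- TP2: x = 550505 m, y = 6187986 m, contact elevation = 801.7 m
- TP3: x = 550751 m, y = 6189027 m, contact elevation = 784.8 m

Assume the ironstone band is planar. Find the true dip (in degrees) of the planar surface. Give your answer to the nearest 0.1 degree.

21.3°

Let the plane be z = a·x + b·y + c.
TP2−TP1: −1085a + 536b = −463.3;  TP3−TP1: −839a + 1577b = −480.2.
Solving gives a = 0.37519, b = −0.10489.
Gradient magnitude |∇z| = √(a² + b²) = √(0.14076 + 0.01100) = 0.38957.
True dip = arctan(0.38957) = 21.3°, dipping toward WNW (azimuth ≈ 286°).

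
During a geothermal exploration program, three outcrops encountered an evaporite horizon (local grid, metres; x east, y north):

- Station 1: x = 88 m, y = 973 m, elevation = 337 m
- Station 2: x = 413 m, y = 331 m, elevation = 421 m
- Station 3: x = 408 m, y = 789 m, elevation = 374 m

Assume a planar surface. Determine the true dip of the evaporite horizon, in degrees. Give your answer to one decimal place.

Let the plane be z = a·x + b·y + c.
Station 2−Station 1: 325a − 642b = 84;  Station 3−Station 1: 320a − 184b = 37.
Solving gives a = 0.05698, b = −0.10200.
Gradient magnitude |∇z| = √(a² + b²) = √(0.00325 + 0.01040) = 0.11683.
True dip = arctan(0.11683) = 6.7°, dipping toward NNW (azimuth ≈ 331°).

6.7°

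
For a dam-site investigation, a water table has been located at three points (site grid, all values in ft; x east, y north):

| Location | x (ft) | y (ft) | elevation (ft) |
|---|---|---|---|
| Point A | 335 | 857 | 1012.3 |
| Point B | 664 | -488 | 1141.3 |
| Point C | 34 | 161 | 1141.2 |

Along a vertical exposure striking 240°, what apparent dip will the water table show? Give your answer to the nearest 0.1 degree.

Two edge vectors: Point A→Point B = (329, -1345, 129), Point A→Point C = (-301, -696, 128.9).
Normal n = (Point A→Point B) × (Point A→Point C) = (-83586.5, -81237.1, -633829).
So ∂z/∂x = −n_x/n_z = −0.13188 and ∂z/∂y = −n_y/n_z = −0.12817.
Unit vector along 240° is (sin 240°, cos 240°) = (-0.8660, -0.5000).
Slope in that direction = a·(-0.8660) + b·(-0.5000) = 0.17829.
Apparent dip = arctan|0.17829| = 10.1° (true dip is 10.4°, so apparent ≤ true as expected).

10.1°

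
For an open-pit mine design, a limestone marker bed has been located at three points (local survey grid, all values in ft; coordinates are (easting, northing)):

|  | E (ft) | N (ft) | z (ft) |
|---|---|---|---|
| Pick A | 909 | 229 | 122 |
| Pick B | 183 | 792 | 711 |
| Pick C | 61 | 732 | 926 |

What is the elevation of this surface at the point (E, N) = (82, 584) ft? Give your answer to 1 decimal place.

Two edge vectors: Pick A→Pick B = (-726, 563, 589), Pick A→Pick C = (-848, 503, 804).
Normal n = (Pick A→Pick B) × (Pick A→Pick C) = (156385, 84232, 112246).
So ∂z/∂E = −n_x/n_z = −1.39323 and ∂z/∂N = −n_y/n_z = −0.75042.
Intercept c from Pick A: 122 + 1266.45 + 171.85 = 1560.30.
At (82, 584): z = −114.2 − 438.2 + 1560.30 = 1007.8 ft.

1007.8 ft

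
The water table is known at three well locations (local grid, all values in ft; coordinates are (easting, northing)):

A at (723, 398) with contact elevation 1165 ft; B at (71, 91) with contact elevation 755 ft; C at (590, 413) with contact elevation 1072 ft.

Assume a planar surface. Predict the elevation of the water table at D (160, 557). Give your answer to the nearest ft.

760 ft

Let the plane be z = a·E + b·N + c.
B−A: −652a − 307b = −410;  C−A: −133a + 15b = −93.
Solving gives a = 0.68564, b = −0.12065.
Then c = 1165 − a·723 − b·398 = 717.30.
At (160, 557): z = 109.7 − 67.2 + 717.30 = 759.8 ft.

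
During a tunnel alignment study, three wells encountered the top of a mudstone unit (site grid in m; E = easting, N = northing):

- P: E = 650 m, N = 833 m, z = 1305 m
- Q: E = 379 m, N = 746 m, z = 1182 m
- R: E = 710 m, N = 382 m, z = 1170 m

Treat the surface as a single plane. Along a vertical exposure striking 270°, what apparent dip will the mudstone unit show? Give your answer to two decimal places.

18.94°

Let the plane be z = a·E + b·N + c.
Q−P: −271a − 87b = −123;  R−P: 60a − 451b = −135.
Solving gives a = 0.34312, b = 0.34498.
Unit vector along 270° is (sin 270°, cos 270°) = (-1.0000, -0.0000).
Slope in that direction = a·(-1.0000) + b·(-0.0000) = −0.34312.
Apparent dip = arctan|0.34312| = 18.94° (true dip is 25.9°, so apparent ≤ true as expected).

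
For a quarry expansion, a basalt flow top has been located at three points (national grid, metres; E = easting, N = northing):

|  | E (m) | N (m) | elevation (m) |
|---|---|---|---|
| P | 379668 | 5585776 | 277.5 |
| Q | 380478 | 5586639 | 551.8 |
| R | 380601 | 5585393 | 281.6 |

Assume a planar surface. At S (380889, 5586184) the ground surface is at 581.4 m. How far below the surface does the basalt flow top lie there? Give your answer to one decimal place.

Let the plane be z = a·E + b·N + c.
Q−P: 810a + 863b = 274.3;  R−P: 933a − 383b = 4.1.
Solving gives a = 0.097359085, b = 0.226464821.
Then c = 277.5 − a·379668 − b·5585776 = −1301668.39.
At (380889, 5586184): z_contact = 37083.00 + 1265074.16 − 1301668.39 = 488.77 m.
Depth below ground = 581.4 − 488.77 = 92.6 m.

92.6 m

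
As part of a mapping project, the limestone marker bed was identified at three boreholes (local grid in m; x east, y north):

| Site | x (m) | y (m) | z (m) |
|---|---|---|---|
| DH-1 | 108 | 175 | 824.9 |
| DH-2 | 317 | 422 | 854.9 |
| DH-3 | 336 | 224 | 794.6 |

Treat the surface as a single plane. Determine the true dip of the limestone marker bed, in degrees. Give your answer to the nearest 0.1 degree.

19.1°

Two edge vectors: DH-1→DH-2 = (209, 247, 30), DH-1→DH-3 = (228, 49, -30.3).
Normal n = (DH-1→DH-2) × (DH-1→DH-3) = (-8954.1, 13172.7, -46075).
So ∂z/∂x = −n_x/n_z = −0.19434 and ∂z/∂y = −n_y/n_z = 0.28590.
Gradient magnitude |∇z| = √(a² + b²) = √(0.03777 + 0.08174) = 0.34569.
True dip = arctan(0.34569) = 19.1°, dipping toward SE (azimuth ≈ 146°).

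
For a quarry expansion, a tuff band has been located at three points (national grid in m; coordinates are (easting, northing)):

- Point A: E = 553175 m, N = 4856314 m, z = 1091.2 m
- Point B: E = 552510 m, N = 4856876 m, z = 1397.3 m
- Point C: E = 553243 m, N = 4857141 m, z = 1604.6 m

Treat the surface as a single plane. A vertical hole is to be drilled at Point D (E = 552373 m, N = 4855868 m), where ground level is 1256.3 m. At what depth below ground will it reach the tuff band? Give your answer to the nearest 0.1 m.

488.0 m

Two edge vectors: Point A→Point B = (-665, 562, 306.1), Point A→Point C = (68, 827, 513.4).
Normal n = (Point A→Point B) × (Point A→Point C) = (35386.1, 362225.8, -588171).
So ∂z/∂E = −n_x/n_z = 0.060162946 and ∂z/∂N = −n_y/n_z = 0.615851173.
Intercept c from Point A: 1091.2 − 33280.64 − 2990766.67 = −3022956.11.
At (552373, 4855868): z_contact = 33232.39 + 2990492.00 − 3022956.11 = 768.28 m.
Depth below ground = 1256.3 − 768.28 = 488.0 m.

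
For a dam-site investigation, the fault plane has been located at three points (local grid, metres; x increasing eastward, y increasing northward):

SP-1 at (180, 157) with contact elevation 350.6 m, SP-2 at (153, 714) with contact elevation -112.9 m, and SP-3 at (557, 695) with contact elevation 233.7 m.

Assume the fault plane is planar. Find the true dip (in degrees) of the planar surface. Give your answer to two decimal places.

Let the plane be z = a·x + b·y + c.
SP-2−SP-1: −27a + 557b = −463.5;  SP-3−SP-1: 377a + 538b = −116.9.
Solving gives a = 0.82066, b = −0.79236.
Gradient magnitude |∇z| = √(a² + b²) = √(0.67348 + 0.62783) = 1.14075.
True dip = arctan(1.14075) = 48.76°, dipping toward NW (azimuth ≈ 314°).

48.76°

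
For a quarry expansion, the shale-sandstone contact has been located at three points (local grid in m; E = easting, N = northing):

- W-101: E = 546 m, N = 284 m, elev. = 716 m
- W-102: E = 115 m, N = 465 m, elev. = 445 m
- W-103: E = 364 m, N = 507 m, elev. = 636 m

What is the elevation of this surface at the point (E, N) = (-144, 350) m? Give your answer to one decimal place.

Two edge vectors: W-101→W-102 = (-431, 181, -271), W-101→W-103 = (-182, 223, -80).
Normal n = (W-101→W-102) × (W-101→W-103) = (45953, 14842, -63171).
So ∂z/∂E = −n_x/n_z = 0.72744 and ∂z/∂N = −n_y/n_z = 0.23495.
Intercept c from W-101: 716 − 397.18 − 66.73 = 252.09.
At (-144, 350): z = −104.8 + 82.2 + 252.09 = 229.6 m.

229.6 m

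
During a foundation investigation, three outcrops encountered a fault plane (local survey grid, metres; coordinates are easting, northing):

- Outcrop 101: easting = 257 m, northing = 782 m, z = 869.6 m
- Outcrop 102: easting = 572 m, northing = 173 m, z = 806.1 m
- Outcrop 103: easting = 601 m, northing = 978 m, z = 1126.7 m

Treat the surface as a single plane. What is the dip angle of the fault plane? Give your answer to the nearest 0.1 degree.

Two edge vectors: Outcrop 101→Outcrop 102 = (315, -609, -63.5), Outcrop 101→Outcrop 103 = (344, 196, 257.1).
Normal n = (Outcrop 101→Outcrop 102) × (Outcrop 101→Outcrop 103) = (-144127.9, -102830.5, 271236).
So ∂z/∂easting = −n_x/n_z = 0.53137 and ∂z/∂northing = −n_y/n_z = 0.37912.
Gradient magnitude |∇z| = √(a² + b²) = √(0.28236 + 0.14373) = 0.65276.
True dip = arctan(0.65276) = 33.1°, dipping toward SW (azimuth ≈ 234°).

33.1°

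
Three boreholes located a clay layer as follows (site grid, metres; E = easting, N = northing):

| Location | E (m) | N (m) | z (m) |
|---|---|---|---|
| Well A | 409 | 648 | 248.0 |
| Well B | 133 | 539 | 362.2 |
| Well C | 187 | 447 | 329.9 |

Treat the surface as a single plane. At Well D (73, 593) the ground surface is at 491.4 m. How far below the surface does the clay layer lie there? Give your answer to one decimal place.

97.5 m

Two edge vectors: Well A→Well B = (-276, -109, 114.2), Well A→Well C = (-222, -201, 81.9).
Normal n = (Well A→Well B) × (Well A→Well C) = (14027.1, -2748, 31278).
So ∂z/∂E = −n_x/n_z = −0.44847 and ∂z/∂N = −n_y/n_z = 0.08786.
Intercept c from Well A: 248 + 183.42 − 56.93 = 374.49.
At (73, 593): z_contact = −32.74 + 52.10 + 374.49 = 393.85 m.
Depth below ground = 491.4 − 393.85 = 97.5 m.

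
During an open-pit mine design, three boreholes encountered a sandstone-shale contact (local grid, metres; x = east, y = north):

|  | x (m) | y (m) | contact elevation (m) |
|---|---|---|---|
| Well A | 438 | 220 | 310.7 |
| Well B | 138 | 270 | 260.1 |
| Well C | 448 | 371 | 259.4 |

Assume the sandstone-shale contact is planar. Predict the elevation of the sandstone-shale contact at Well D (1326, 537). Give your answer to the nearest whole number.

Let the plane be z = a·x + b·y + c.
Well B−Well A: −300a + 50b = −50.6;  Well C−Well A: 10a + 151b = −51.3.
Solving gives a = 0.11082, b = −0.34707.
Then c = 310.7 − a·438 − b·220 = 338.52.
At (1326, 537): z = 146.9 − 186.4 + 338.52 = 299.1 m.

299 m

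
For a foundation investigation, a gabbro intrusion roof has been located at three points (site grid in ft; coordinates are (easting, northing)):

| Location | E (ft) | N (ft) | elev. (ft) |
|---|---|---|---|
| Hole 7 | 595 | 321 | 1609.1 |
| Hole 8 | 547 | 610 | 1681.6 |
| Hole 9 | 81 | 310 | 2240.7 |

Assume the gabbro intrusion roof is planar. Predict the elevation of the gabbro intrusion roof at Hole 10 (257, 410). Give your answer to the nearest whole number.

Two edge vectors: Hole 7→Hole 8 = (-48, 289, 72.5), Hole 7→Hole 9 = (-514, -11, 631.6).
Normal n = (Hole 7→Hole 8) × (Hole 7→Hole 9) = (183329.9, -6948.2, 149074).
So ∂z/∂E = −n_x/n_z = −1.22979 and ∂z/∂N = −n_y/n_z = 0.04661.
Intercept c from Hole 7: 1609.1 + 731.73 − 14.96 = 2325.86.
At (257, 410): z = −316.1 + 19.1 + 2325.86 = 2028.9 ft.

2029 ft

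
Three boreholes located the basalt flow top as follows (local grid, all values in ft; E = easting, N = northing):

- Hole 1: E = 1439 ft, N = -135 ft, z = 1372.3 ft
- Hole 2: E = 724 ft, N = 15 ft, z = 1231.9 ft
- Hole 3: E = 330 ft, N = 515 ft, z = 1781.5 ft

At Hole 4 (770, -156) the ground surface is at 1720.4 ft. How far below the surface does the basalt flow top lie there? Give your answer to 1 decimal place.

Let the plane be z = a·E + b·N + c.
Hole 2−Hole 1: −715a + 150b = −140.4;  Hole 3−Hole 1: −1109a + 650b = 409.2.
Solving gives a = 0.511528, b = 1.502284.
Then c = 1372.3 − a·1439 − b·-135 = 839.02.
At (770, -156): z_contact = 393.88 − 234.36 + 839.02 = 998.54 ft.
Depth below ground = 1720.4 − 998.54 = 721.9 ft.

721.9 ft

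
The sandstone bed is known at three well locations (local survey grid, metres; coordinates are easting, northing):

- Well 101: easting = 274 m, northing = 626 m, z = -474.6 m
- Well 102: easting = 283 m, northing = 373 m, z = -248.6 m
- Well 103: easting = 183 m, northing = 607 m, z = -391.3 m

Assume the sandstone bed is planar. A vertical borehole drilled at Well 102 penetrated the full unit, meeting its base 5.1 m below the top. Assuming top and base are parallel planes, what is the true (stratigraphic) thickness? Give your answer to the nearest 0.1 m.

3.3 m

Two edge vectors: Well 101→Well 102 = (9, -253, 226), Well 101→Well 103 = (-91, -19, 83.3).
Normal n = (Well 101→Well 102) × (Well 101→Well 103) = (-16780.9, -21315.7, -23194).
So ∂z/∂easting = −n_x/n_z = −0.72350 and ∂z/∂northing = −n_y/n_z = −0.91902.
|∇z| = √(a²+b²) = 1.16964, so dip δ = arctan(1.16964) = 49.47°.
True thickness = vertical thickness × cos δ = 5.1 × cos 49.47° = 3.3 m.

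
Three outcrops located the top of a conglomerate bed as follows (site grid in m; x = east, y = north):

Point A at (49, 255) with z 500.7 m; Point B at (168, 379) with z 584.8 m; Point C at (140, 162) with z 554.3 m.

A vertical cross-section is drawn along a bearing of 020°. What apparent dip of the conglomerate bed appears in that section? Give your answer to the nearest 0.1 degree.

Two edge vectors: Point A→Point B = (119, 124, 84.1), Point A→Point C = (91, -93, 53.6).
Normal n = (Point A→Point B) × (Point A→Point C) = (14467.7, 1274.7, -22351).
So ∂z/∂x = −n_x/n_z = 0.64730 and ∂z/∂y = −n_y/n_z = 0.05703.
Unit vector along 020° is (sin 20°, cos 20°) = (0.3420, 0.9397).
Slope in that direction = a·(0.3420) + b·(0.9397) = 0.27498.
Apparent dip = arctan|0.27498| = 15.4° (true dip is 33.0°, so apparent ≤ true as expected).

15.4°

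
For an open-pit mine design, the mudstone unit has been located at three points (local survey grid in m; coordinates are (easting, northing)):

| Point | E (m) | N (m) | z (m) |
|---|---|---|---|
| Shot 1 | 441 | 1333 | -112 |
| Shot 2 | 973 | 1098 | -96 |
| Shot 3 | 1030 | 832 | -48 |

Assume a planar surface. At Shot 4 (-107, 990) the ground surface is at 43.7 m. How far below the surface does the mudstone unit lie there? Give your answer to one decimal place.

59.7 m

Let the plane be z = a·E + b·N + c.
Shot 2−Shot 1: 532a − 235b = 16;  Shot 3−Shot 1: 589a − 501b = 64.
Solving gives a = −0.054825, b = −0.192199.
Then c = -112 − a·441 − b·1333 = 168.38.
At (-107, 990): z_contact = 5.87 − 190.28 + 168.38 = -16.03 m.
Depth below ground = 43.7 − (-16.03) = 59.7 m.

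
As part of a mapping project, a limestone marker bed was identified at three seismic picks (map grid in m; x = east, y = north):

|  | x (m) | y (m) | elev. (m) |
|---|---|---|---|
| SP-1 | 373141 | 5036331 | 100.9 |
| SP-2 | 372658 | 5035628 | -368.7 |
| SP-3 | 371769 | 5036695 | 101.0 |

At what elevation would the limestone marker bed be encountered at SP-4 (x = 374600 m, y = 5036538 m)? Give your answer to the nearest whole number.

Two edge vectors: SP-1→SP-2 = (-483, -703, -469.6), SP-1→SP-3 = (-1372, 364, 0.1).
Normal n = (SP-1→SP-2) × (SP-1→SP-3) = (170864.1, 644339.5, -1140328).
So ∂z/∂x = −n_x/n_z = 0.14983768 and ∂z/∂y = −n_y/n_z = 0.56504751.
Intercept c from SP-1: 100.9 − 55910.58 − 2845766.30 = −2901575.99.
At (374600, 5036538): z = 56129.2 + 2845883.3 − 2901575.99 = 436.5 m.

436 m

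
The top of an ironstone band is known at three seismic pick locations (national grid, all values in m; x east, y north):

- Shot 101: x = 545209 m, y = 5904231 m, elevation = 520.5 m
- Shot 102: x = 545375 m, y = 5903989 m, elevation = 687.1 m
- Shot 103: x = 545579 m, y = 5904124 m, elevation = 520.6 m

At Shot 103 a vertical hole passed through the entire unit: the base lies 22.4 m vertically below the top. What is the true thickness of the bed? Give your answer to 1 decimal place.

Two edge vectors: Shot 101→Shot 102 = (166, -242, 166.6), Shot 101→Shot 103 = (370, -107, 0.1).
Normal n = (Shot 101→Shot 102) × (Shot 101→Shot 103) = (17802, 61625.4, 71778).
So ∂z/∂x = −n_x/n_z = −0.24801 and ∂z/∂y = −n_y/n_z = −0.85856.
|∇z| = √(a²+b²) = 0.89366, so dip δ = arctan(0.89366) = 41.79°.
True thickness = vertical thickness × cos δ = 22.4 × cos 41.79° = 16.7 m.

16.7 m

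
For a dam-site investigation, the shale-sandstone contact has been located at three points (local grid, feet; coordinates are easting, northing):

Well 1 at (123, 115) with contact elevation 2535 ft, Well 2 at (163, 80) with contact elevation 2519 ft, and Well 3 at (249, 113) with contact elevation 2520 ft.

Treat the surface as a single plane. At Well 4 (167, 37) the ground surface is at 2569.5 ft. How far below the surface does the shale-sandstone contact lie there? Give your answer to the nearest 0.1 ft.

Let the plane be z = a·easting + b·northing + c.
Well 2−Well 1: 40a − 35b = −16;  Well 3−Well 1: 126a − 2b = −15.
Solving gives a = −0.11386, b = 0.32702.
Then c = 2535 − a·123 − b·115 = 2511.40.
At (167, 37): z_contact = −19.01 + 12.10 + 2511.40 = 2504.48 ft.
Depth below ground = 2569.5 − 2504.48 = 65.0 ft.

65.0 ft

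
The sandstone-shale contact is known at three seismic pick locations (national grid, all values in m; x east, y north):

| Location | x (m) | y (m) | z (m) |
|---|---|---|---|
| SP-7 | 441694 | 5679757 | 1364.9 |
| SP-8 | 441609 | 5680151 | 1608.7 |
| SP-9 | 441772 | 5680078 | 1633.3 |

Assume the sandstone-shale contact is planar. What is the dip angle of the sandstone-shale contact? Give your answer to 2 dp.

40.79°

Two edge vectors: SP-7→SP-8 = (-85, 394, 243.8), SP-7→SP-9 = (78, 321, 268.4).
Normal n = (SP-7→SP-8) × (SP-7→SP-9) = (27489.8, 41830.4, -58017).
So ∂z/∂x = −n_x/n_z = 0.47382 and ∂z/∂y = −n_y/n_z = 0.72100.
Gradient magnitude |∇z| = √(a² + b²) = √(0.22451 + 0.51984) = 0.86276.
True dip = arctan(0.86276) = 40.79°, dipping toward SSW (azimuth ≈ 213°).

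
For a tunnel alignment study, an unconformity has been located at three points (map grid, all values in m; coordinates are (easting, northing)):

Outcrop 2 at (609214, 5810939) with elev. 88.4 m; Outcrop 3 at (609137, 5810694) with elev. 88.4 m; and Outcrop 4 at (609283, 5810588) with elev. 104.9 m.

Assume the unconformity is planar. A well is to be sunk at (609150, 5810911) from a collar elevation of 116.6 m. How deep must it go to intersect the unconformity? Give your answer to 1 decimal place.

Two edge vectors: Outcrop 2→Outcrop 3 = (-77, -245, 0), Outcrop 2→Outcrop 4 = (69, -351, 16.5).
Normal n = (Outcrop 2→Outcrop 3) × (Outcrop 2→Outcrop 4) = (-4042.5, 1270.5, 43932).
So ∂z/∂E = −n_x/n_z = 0.092017208 and ∂z/∂N = −n_y/n_z = −0.028919694.
Intercept c from Outcrop 2: 88.4 − 56058.17 + 168050.58 = 112080.81.
At (609150, 5810911): z_contact = 56052.28 − 168049.77 + 112080.81 = 83.32 m.
Depth below ground = 116.6 − 83.32 = 33.3 m.

33.3 m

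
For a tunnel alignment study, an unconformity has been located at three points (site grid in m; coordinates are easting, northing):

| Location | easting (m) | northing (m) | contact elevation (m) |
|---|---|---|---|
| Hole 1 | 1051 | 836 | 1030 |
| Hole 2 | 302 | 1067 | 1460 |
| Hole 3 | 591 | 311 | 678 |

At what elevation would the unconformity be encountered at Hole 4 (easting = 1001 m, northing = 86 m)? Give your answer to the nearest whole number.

352 m

Let the plane be z = a·easting + b·northing + c.
Hole 2−Hole 1: −749a + 231b = 430;  Hole 3−Hole 1: −460a − 525b = −352.
Solving gives a = −0.28917, b = 0.92385.
Then c = 1030 − a·1051 − b·836 = 561.59.
At (1001, 86): z = −289.5 + 79.5 + 561.59 = 351.6 m.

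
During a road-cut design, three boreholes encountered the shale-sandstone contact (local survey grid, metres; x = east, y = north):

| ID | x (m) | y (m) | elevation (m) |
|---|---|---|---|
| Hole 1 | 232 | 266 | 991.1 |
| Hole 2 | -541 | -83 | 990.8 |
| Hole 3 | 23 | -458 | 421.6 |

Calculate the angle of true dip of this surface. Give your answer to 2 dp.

Let the plane be z = a·x + b·y + c.
Hole 2−Hole 1: −773a − 349b = −0.3;  Hole 3−Hole 1: −209a − 724b = −569.5.
Solving gives a = −0.40792, b = 0.90436.
Gradient magnitude |∇z| = √(a² + b²) = √(0.16640 + 0.81786) = 0.99210.
True dip = arctan(0.99210) = 44.77°, dipping toward SSE (azimuth ≈ 156°).

44.77°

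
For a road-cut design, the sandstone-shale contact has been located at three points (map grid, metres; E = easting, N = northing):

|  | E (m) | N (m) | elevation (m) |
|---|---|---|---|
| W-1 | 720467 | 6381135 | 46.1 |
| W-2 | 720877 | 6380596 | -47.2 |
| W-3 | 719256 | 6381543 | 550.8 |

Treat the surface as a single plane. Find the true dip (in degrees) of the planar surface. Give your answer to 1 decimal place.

Two edge vectors: W-1→W-2 = (410, -539, -93.3), W-1→W-3 = (-1211, 408, 504.7).
Normal n = (W-1→W-2) × (W-1→W-3) = (-233966.9, -93940.7, -485449).
So ∂z/∂E = −n_x/n_z = −0.48196 and ∂z/∂N = −n_y/n_z = −0.19351.
Gradient magnitude |∇z| = √(a² + b²) = √(0.23229 + 0.03745) = 0.51936.
True dip = arctan(0.51936) = 27.4°, dipping toward ENE (azimuth ≈ 068°).

27.4°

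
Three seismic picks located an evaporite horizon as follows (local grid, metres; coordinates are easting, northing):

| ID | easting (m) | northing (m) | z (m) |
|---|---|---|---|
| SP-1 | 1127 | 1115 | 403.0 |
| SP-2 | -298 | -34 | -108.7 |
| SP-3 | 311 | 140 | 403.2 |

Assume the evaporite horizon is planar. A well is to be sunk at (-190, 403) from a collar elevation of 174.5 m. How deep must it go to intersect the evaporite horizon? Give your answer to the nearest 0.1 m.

Two edge vectors: SP-1→SP-2 = (-1425, -1149, -511.7), SP-1→SP-3 = (-816, -975, 0.2).
Normal n = (SP-1→SP-2) × (SP-1→SP-3) = (-499137.3, 417832.2, 451791).
So ∂z/∂easting = −n_x/n_z = 1.104797 and ∂z/∂northing = −n_y/n_z = −0.924835.
Intercept c from SP-1: 403 − 1245.11 + 1031.19 = 189.09.
At (-190, 403): z_contact = −209.91 − 372.71 + 189.09 = -393.53 m.
Depth below ground = 174.5 − (-393.53) = 568.0 m.

568.0 m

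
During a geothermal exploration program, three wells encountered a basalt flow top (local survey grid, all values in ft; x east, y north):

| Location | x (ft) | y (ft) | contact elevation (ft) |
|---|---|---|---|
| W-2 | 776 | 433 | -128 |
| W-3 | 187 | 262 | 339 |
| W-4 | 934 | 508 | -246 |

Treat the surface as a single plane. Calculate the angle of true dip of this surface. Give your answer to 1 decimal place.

Let the plane be z = a·x + b·y + c.
W-3−W-2: −589a − 171b = 467;  W-4−W-2: 158a + 75b = −118.
Solving gives a = −0.86536, b = 0.24969.
Gradient magnitude |∇z| = √(a² + b²) = √(0.74885 + 0.06235) = 0.90066.
True dip = arctan(0.90066) = 42.0°, dipping toward ESE (azimuth ≈ 106°).

42.0°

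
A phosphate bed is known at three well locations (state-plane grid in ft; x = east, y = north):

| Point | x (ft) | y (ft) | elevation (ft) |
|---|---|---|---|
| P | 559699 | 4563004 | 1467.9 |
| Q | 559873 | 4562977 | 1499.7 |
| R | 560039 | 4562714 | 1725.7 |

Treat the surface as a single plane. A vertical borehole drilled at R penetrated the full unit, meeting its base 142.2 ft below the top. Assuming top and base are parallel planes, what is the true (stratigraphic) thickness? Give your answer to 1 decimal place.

Two edge vectors: P→Q = (174, -27, 31.8), P→R = (340, -290, 257.8).
Normal n = (P→Q) × (P→R) = (2261.4, -34045.2, -41280).
So ∂z/∂x = −n_x/n_z = 0.05478 and ∂z/∂y = −n_y/n_z = −0.82474.
|∇z| = √(a²+b²) = 0.82656, so dip δ = arctan(0.82656) = 39.58°.
True thickness = vertical thickness × cos δ = 142.2 × cos 39.58° = 109.6 ft.

109.6 ft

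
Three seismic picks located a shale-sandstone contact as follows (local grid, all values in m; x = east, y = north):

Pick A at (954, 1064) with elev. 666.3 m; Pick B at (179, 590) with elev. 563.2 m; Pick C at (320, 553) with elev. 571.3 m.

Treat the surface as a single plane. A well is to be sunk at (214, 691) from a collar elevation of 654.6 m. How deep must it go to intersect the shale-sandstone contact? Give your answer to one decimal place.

79.9 m

Let the plane be z = a·x + b·y + c.
Pick B−Pick A: −775a − 474b = −103.1;  Pick C−Pick A: −634a − 511b = −95.
Solving gives a = 0.080140, b = 0.086480.
Then c = 666.3 − a·954 − b·1064 = 497.83.
At (214, 691): z_contact = 17.15 + 59.76 + 497.83 = 574.74 m.
Depth below ground = 654.6 − 574.74 = 79.9 m.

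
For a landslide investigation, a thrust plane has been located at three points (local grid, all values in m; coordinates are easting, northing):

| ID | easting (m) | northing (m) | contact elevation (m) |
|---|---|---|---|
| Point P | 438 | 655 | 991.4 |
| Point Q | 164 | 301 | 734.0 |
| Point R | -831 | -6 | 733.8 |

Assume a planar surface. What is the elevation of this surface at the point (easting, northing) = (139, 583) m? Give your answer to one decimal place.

Two edge vectors: Point P→Point Q = (-274, -354, -257.4), Point P→Point R = (-1269, -661, -257.6).
Normal n = (Point P→Point Q) × (Point P→Point R) = (-78951, 256058.2, -268112).
So ∂z/∂easting = −n_x/n_z = −0.29447 and ∂z/∂northing = −n_y/n_z = 0.95504.
Intercept c from Point P: 991.4 + 128.98 − 625.55 = 494.83.
At (139, 583): z = −40.9 + 556.8 + 494.83 = 1010.7 m.

1010.7 m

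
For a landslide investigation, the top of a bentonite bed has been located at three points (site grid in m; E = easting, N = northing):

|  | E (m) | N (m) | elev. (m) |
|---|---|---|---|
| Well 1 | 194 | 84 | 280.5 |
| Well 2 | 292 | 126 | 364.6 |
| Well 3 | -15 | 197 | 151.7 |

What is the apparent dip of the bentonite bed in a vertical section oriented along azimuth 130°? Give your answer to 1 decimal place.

22.5°

Two edge vectors: Well 1→Well 2 = (98, 42, 84.1), Well 1→Well 3 = (-209, 113, -128.8).
Normal n = (Well 1→Well 2) × (Well 1→Well 3) = (-14912.9, -4954.5, 19852).
So ∂z/∂E = −n_x/n_z = 0.75120 and ∂z/∂N = −n_y/n_z = 0.24957.
Unit vector along 130° is (sin 130°, cos 130°) = (0.7660, -0.6428).
Slope in that direction = a·(0.7660) + b·(-0.6428) = 0.41503.
Apparent dip = arctan|0.41503| = 22.5° (true dip is 38.4°, so apparent ≤ true as expected).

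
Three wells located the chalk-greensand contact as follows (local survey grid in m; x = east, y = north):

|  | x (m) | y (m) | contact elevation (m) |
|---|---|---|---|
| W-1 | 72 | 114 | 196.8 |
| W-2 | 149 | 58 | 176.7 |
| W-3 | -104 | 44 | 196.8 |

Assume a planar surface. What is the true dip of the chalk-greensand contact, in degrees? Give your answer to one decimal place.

14.0°

Let the plane be z = a·x + b·y + c.
W-2−W-1: 77a − 56b = −20.1;  W-3−W-1: −176a − 70b = 0.
Solving gives a = −0.09229, b = 0.23203.
Gradient magnitude |∇z| = √(a² + b²) = √(0.00852 + 0.05384) = 0.24971.
True dip = arctan(0.24971) = 14.0°, dipping toward SSE (azimuth ≈ 158°).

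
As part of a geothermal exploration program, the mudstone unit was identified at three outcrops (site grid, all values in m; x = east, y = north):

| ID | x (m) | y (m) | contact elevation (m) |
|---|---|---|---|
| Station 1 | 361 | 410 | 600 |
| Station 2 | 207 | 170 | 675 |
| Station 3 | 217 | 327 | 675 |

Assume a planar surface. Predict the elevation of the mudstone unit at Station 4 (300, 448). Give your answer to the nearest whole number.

Let the plane be z = a·x + b·y + c.
Station 2−Station 1: −154a − 240b = 75;  Station 3−Station 1: −144a − 83b = 75.
Solving gives a = −0.54068, b = 0.03444.
Then c = 600 − a·361 − b·410 = 781.07.
At (300, 448): z = −162.2 + 15.4 + 781.07 = 634.3 m.

634 m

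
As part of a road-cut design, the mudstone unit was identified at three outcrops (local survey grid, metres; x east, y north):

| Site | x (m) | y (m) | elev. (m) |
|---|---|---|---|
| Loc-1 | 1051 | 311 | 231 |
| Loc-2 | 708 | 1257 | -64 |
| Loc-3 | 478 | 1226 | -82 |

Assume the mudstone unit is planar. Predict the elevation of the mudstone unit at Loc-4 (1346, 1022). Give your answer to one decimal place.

72.7 m

Two edge vectors: Loc-1→Loc-2 = (-343, 946, -295), Loc-1→Loc-3 = (-573, 915, -313).
Normal n = (Loc-1→Loc-2) × (Loc-1→Loc-3) = (-26173, 61676, 228213).
So ∂z/∂x = −n_x/n_z = 0.114687 and ∂z/∂y = −n_y/n_z = −0.270256.
Intercept c from Loc-1: 231 − 120.54 + 84.05 = 194.51.
At (1346, 1022): z = 154.4 − 276.2 + 194.51 = 72.7 m.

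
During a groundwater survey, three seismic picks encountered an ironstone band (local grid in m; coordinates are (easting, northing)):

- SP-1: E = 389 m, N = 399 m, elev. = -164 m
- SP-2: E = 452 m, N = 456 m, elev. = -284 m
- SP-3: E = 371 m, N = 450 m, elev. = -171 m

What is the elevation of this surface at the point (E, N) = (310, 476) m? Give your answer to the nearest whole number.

-105 m

Two edge vectors: SP-1→SP-2 = (63, 57, -120), SP-1→SP-3 = (-18, 51, -7).
Normal n = (SP-1→SP-2) × (SP-1→SP-3) = (5721, 2601, 4239).
So ∂z/∂E = −n_x/n_z = −1.34961 and ∂z/∂N = −n_y/n_z = −0.61359.
Intercept c from SP-1: -164 + 525.00 + 244.82 = 605.82.
At (310, 476): z = −418.4 − 292.1 + 605.82 = -104.6 m.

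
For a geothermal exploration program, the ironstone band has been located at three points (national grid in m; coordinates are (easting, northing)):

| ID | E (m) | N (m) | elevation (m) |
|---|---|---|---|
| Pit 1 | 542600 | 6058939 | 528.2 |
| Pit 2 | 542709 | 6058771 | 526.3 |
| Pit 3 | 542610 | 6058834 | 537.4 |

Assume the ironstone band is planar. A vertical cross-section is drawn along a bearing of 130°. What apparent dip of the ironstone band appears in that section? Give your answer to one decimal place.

Two edge vectors: Pit 1→Pit 2 = (109, -168, -1.9), Pit 1→Pit 3 = (10, -105, 9.2).
Normal n = (Pit 1→Pit 2) × (Pit 1→Pit 3) = (-1745.1, -1021.8, -9765).
So ∂z/∂E = −n_x/n_z = −0.17871 and ∂z/∂N = −n_y/n_z = −0.10464.
Unit vector along 130° is (sin 130°, cos 130°) = (0.7660, -0.6428).
Slope in that direction = a·(0.7660) + b·(-0.6428) = −0.06964.
Apparent dip = arctan|0.06964| = 4.0° (true dip is 11.7°, so apparent ≤ true as expected).

4.0°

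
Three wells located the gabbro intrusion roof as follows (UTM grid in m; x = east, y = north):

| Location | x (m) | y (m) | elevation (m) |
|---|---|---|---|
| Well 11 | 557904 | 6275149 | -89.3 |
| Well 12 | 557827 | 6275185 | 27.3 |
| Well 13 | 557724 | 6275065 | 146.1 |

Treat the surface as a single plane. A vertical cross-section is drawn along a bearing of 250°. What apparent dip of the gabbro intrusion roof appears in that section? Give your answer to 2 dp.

Two edge vectors: Well 11→Well 12 = (-77, 36, 116.6), Well 11→Well 13 = (-180, -84, 235.4).
Normal n = (Well 11→Well 12) × (Well 11→Well 13) = (18268.8, -2862.2, 12948).
So ∂z/∂x = −n_x/n_z = −1.41094 and ∂z/∂y = −n_y/n_z = 0.22105.
Unit vector along 250° is (sin 250°, cos 250°) = (-0.9397, -0.3420).
Slope in that direction = a·(-0.9397) + b·(-0.3420) = 1.25024.
Apparent dip = arctan|1.25024| = 51.35° (true dip is 55.0°, so apparent ≤ true as expected).

51.35°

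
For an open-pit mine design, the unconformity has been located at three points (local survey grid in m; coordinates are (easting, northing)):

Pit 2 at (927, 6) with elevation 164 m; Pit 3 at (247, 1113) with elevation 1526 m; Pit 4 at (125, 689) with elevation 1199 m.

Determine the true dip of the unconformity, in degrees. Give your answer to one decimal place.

46.4°

Let the plane be z = a·E + b·N + c.
Pit 3−Pit 2: −680a + 1107b = 1362;  Pit 4−Pit 2: −802a + 683b = 1035.
Solving gives a = −0.50900, b = 0.91769.
Gradient magnitude |∇z| = √(a² + b²) = √(0.25908 + 0.84215) = 1.04940.
True dip = arctan(1.04940) = 46.4°, dipping toward SSE (azimuth ≈ 151°).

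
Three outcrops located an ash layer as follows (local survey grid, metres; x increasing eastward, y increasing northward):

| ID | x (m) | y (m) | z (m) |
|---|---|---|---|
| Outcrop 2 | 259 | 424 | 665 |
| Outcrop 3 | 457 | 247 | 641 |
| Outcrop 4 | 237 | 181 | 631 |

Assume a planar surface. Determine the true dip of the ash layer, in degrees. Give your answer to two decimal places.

7.95°

Let the plane be z = a·x + b·y + c.
Outcrop 3−Outcrop 2: 198a − 177b = −24;  Outcrop 4−Outcrop 2: −22a − 243b = −34.
Solving gives a = 0.00358, b = 0.13959.
Gradient magnitude |∇z| = √(a² + b²) = √(0.00001 + 0.01949) = 0.13964.
True dip = arctan(0.13964) = 7.95°, dipping toward S (azimuth ≈ 181°).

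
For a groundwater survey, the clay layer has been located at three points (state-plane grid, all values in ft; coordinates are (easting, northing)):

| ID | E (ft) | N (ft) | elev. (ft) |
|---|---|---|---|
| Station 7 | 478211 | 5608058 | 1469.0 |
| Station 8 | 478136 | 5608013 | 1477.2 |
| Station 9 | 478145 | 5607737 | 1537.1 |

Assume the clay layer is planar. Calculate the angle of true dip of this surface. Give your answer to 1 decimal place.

Two edge vectors: Station 7→Station 8 = (-75, -45, 8.2), Station 7→Station 9 = (-66, -321, 68.1).
Normal n = (Station 7→Station 8) × (Station 7→Station 9) = (-432.3, 4566.3, 21105).
So ∂z/∂E = −n_x/n_z = 0.02048 and ∂z/∂N = −n_y/n_z = −0.21636.
Gradient magnitude |∇z| = √(a² + b²) = √(0.00042 + 0.04681) = 0.21733.
True dip = arctan(0.21733) = 12.3°, dipping toward N (azimuth ≈ 355°).

12.3°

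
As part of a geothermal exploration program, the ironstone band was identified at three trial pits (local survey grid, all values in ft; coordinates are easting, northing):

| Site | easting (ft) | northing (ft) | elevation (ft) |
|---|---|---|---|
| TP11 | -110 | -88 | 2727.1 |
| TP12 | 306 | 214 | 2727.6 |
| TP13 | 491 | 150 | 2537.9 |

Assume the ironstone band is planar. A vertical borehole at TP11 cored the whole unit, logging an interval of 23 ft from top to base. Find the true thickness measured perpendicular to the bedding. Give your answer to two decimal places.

Let the plane be z = a·easting + b·northing + c.
TP12−TP11: 416a + 302b = 0.5;  TP13−TP11: 601a + 238b = −189.2.
Solving gives a = −0.69408, b = 0.95774.
|∇z| = √(a²+b²) = 1.18280, so dip δ = arctan(1.18280) = 49.79°.
True thickness = vertical thickness × cos δ = 23 × cos 49.79° = 14.85 ft.

14.85 ft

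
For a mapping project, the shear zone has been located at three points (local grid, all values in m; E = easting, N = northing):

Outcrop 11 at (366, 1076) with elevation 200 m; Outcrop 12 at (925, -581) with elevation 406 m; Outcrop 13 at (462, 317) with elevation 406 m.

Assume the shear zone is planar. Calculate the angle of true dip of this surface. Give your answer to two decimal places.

38.12°

Two edge vectors: Outcrop 11→Outcrop 12 = (559, -1657, 206), Outcrop 11→Outcrop 13 = (96, -759, 206).
Normal n = (Outcrop 11→Outcrop 12) × (Outcrop 11→Outcrop 13) = (-184988, -95378, -265209).
So ∂z/∂E = −n_x/n_z = −0.69752 and ∂z/∂N = −n_y/n_z = −0.35963.
Gradient magnitude |∇z| = √(a² + b²) = √(0.48653 + 0.12934) = 0.78477.
True dip = arctan(0.78477) = 38.12°, dipping toward ENE (azimuth ≈ 063°).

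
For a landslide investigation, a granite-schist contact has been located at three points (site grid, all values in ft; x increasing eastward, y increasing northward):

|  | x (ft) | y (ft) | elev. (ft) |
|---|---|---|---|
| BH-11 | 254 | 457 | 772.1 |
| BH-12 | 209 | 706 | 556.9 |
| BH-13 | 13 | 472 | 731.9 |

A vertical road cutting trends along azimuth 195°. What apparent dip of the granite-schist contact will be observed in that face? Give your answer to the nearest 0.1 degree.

Two edge vectors: BH-11→BH-12 = (-45, 249, -215.2), BH-11→BH-13 = (-241, 15, -40.2).
Normal n = (BH-11→BH-12) × (BH-11→BH-13) = (-6781.8, 50054.2, 59334).
So ∂z/∂x = −n_x/n_z = 0.11430 and ∂z/∂y = −n_y/n_z = −0.84360.
Unit vector along 195° is (sin 195°, cos 195°) = (-0.2588, -0.9659).
Slope in that direction = a·(-0.2588) + b·(-0.9659) = 0.78527.
Apparent dip = arctan|0.78527| = 38.1° (true dip is 40.4°, so apparent ≤ true as expected).

38.1°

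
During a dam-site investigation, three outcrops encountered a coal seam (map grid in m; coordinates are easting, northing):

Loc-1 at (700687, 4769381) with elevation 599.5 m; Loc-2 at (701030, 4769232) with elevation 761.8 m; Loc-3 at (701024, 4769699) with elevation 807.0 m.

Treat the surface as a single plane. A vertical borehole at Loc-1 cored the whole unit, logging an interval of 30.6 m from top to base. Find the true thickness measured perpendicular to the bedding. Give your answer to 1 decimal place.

Let the plane be z = a·easting + b·northing + c.
Loc-2−Loc-1: 343a − 149b = 162.3;  Loc-3−Loc-1: 337a + 318b = 207.5.
Solving gives a = 0.51811, b = 0.10344.
|∇z| = √(a²+b²) = 0.52834, so dip δ = arctan(0.52834) = 27.85°.
True thickness = vertical thickness × cos δ = 30.6 × cos 27.85° = 27.1 m.

27.1 m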